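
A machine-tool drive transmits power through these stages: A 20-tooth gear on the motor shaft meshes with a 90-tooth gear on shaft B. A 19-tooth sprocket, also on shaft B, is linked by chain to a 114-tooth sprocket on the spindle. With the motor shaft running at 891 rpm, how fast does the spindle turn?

33 rpm

Gear mesh: ratio = 90/20 = 4.5, so shaft B turns at 891 / 4.5 = 198 rpm.
Chain: ratio = 114/19 = 6, so the spindle turns at 198 / 6 = 33 rpm.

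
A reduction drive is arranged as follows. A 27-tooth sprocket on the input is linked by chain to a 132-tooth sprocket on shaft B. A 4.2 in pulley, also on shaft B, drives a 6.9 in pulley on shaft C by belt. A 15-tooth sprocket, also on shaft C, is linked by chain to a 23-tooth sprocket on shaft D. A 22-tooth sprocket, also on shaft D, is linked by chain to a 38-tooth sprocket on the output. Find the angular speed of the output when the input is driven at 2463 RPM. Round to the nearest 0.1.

115.8 RPM

chain 132/27 = 4.8889 → 2463/4.8889 = 503.8 RPM
belt 6.9/4.2 = 1.6429 → 503.8/1.6429 = 306.66 RPM
chain 23/15 = 1.5333 → 306.66/1.5333 = 199.99 RPM
chain 38/22 = 1.7273 → 199.99/1.7273 = 115.79 RPM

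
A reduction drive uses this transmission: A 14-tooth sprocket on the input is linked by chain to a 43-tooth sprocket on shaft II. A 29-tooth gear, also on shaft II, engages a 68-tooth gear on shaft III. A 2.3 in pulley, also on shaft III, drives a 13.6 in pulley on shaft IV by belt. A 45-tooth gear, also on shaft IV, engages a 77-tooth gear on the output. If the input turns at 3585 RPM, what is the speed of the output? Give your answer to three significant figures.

49.2 RPM

the input → shaft II (chain, 43/14): 3585 ÷ 3.0714 = 1167.2 RPM
shaft II → shaft III (gear mesh, 68/29): 1167.2 ÷ 2.3448 = 497.78 RPM
shaft III → shaft IV (belt, 13.6/2.3): 497.78 ÷ 5.913 = 84.183 RPM
shaft IV → the output (gear mesh, 77/45): 84.183 ÷ 1.7111 = 49.198 RPM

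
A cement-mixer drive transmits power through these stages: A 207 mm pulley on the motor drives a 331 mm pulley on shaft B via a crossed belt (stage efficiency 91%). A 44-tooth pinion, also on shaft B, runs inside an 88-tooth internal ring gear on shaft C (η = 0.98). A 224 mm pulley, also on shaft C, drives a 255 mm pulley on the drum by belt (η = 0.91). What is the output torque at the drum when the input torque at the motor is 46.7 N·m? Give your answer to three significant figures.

138 N·m

Belt: ratio = 331/207 = 1.599; torque at shaft B = 46.7 × 1.599 × 0.91 = 67.954 N·m.
Internal gear: ratio = 88/44 = 2; torque at shaft C = 67.954 × 2 × 0.98 = 133.19 N·m.
Belt: ratio = 255/224 = 1.1384; torque at the drum = 133.19 × 1.1384 × 0.91 = 137.98 N·m.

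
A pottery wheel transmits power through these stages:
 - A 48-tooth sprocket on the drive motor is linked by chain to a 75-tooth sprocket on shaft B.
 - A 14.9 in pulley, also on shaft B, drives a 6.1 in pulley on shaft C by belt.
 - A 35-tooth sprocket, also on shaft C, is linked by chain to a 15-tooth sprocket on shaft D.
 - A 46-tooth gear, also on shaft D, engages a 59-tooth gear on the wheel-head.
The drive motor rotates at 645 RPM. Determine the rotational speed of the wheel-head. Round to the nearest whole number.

Chain: ratio = 75/48 = 1.5625, so shaft B turns at 645 / 1.5625 = 412.8 RPM.
Belt: ratio = 6.1/14.9 = 0.4094, so shaft C turns at 412.8 / 0.4094 = 1008.3 RPM.
Chain: ratio = 15/35 = 0.42857, so shaft D turns at 1008.3 / 0.42857 = 2352.7 RPM.
Gear mesh: ratio = 59/46 = 1.2826, so the wheel-head turns at 2352.7 / 1.2826 = 1834.3 RPM.

1834 RPM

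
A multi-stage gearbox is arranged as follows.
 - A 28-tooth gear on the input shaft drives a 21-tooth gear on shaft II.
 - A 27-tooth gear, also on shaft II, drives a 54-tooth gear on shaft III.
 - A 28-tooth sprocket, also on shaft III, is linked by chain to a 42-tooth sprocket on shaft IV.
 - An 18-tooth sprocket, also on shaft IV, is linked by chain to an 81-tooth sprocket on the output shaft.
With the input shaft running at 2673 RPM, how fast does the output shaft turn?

gear mesh 21/28 = 0.75 → 2673/0.75 = 3564 RPM
gear mesh 54/27 = 2 → 3564/2 = 1782 RPM
chain 42/28 = 1.5 → 1782/1.5 = 1188 RPM
chain 81/18 = 4.5 → 1188/4.5 = 264 RPM

264 RPM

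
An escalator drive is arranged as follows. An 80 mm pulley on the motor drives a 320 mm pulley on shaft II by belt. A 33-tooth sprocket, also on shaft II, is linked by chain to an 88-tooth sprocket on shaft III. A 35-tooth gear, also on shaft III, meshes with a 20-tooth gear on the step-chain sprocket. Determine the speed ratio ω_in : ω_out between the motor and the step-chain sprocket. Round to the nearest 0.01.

Each stage contributes driven/driver: belt 320/80 = 4, chain 88/33 = 2.6667, gear mesh 20/35 = 0.57143.
Overall: 4 × 2.6667 × 0.57143 = 6.0952.

6.10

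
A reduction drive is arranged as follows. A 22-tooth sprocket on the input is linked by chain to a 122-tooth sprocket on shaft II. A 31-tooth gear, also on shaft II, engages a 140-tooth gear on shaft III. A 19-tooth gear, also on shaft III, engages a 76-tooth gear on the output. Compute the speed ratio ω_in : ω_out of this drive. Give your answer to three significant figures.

100

Each stage contributes driven/driver: chain 122/22 = 5.5455, gear mesh 140/31 = 4.5161, gear mesh 76/19 = 4.
Overall: 5.5455 × 4.5161 × 4 = 100.18.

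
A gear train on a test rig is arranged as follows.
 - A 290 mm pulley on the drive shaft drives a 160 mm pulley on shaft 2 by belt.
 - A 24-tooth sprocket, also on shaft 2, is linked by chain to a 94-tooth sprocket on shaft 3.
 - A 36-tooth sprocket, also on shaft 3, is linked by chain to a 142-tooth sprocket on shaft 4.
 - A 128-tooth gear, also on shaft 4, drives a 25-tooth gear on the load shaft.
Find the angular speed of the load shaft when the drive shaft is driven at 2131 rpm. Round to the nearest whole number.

1280 rpm

belt 160/290 = 0.55172 → 2131/0.55172 = 3862.4 rpm
chain 94/24 = 3.9167 → 3862.4/3.9167 = 986.15 rpm
chain 142/36 = 3.9444 → 986.15/3.9444 = 250.01 rpm
gear mesh 25/128 = 0.19531 → 250.01/0.19531 = 1280.1 rpm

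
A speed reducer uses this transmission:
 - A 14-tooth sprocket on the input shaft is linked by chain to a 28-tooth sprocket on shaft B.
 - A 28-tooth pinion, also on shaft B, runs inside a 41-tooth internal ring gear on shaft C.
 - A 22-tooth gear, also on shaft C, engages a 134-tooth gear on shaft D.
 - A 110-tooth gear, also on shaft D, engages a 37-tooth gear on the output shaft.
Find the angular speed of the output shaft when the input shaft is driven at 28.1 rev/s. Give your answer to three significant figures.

chain 28/14 = 2 → 28.1/2 = 14.05 rev/s
internal gear 41/28 = 1.4643 → 14.05/1.4643 = 9.5951 rev/s
gear mesh 134/22 = 6.0909 → 9.5951/6.0909 = 1.5753 rev/s
gear mesh 37/110 = 0.33636 → 1.5753/0.33636 = 4.6834 rev/s

4.68 rev/s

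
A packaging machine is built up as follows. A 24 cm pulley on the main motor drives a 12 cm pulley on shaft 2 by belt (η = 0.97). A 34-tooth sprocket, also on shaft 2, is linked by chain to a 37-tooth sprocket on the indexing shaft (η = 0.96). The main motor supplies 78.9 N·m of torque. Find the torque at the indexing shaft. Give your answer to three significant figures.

40.0 N·m

After the belt (12/24): 78.9 × 0.5 × 0.97 = 38.267 N·m
After the chain (37/34): 38.267 × 1.0882 × 0.96 = 39.977 N·m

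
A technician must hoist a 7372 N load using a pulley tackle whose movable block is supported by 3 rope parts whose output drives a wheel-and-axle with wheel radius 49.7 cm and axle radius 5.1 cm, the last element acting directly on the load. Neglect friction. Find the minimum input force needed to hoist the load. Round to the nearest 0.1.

Block-and-tackle MA = number of supporting rope parts = 3.
Wheel-and-axle MA = R/r = 49.7/5.1 = 9.7451.
Combined ideal MA = 3 × 9.7451 = 29.235.
Effort = load / MA = 7372 / 29.235 = 252.16 N.

252.2 N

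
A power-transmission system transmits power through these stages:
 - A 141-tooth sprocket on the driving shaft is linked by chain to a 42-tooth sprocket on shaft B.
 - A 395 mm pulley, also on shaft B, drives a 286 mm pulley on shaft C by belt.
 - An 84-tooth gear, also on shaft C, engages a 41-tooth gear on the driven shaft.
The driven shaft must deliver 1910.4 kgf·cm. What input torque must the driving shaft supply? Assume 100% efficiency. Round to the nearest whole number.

Overall ratio R = 0.29787 × 0.72405 × 0.4881 = 0.10527.
Input torque = output torque / R = 1910.4 / 0.10527 = 18148 kgf·cm.

18148 kgf·cm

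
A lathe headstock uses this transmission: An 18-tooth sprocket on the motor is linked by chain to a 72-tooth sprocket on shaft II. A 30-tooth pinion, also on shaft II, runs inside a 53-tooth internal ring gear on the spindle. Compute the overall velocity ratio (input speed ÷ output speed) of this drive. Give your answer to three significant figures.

Each stage contributes driven/driver: chain 72/18 = 4, internal gear 53/30 = 1.7667.
Overall: 4 × 1.7667 = 7.0667.

7.07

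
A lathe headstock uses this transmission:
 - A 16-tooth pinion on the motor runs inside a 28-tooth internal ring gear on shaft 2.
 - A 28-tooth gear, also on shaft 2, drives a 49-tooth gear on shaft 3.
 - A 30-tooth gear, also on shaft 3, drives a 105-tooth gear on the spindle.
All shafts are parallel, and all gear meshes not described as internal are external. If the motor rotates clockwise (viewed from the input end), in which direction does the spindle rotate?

the motor → shaft 2: internal mesh, same direction → CW.
shaft 2 → shaft 3: external mesh, 1 reversal → CCW.
shaft 3 → the spindle: external mesh, 1 reversal → CW.
2 reversals in total — an even number — so the spindle turns the same way as the motor.

clockwise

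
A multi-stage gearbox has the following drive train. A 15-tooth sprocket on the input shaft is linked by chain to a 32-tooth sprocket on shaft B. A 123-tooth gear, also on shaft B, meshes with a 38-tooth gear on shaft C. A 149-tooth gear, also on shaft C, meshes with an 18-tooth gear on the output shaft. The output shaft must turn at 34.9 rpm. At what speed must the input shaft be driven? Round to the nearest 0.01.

Overall ratio R = 2.1333 × 0.30894 × 0.12081 = 0.07962.
Required input speed = output speed × R = 34.9 × 0.07962 = 2.7787 rpm.

2.78 rpm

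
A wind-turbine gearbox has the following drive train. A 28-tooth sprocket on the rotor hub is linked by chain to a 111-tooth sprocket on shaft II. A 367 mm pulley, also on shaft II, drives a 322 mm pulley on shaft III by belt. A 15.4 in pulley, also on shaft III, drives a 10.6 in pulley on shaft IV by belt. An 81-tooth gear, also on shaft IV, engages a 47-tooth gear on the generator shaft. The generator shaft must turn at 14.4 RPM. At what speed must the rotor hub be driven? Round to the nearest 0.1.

Overall ratio R = 3.9643 × 0.87738 × 0.68831 × 0.58025 = 1.3892.
Required input speed = output speed × R = 14.4 × 1.3892 = 20.004 RPM.

20.0 RPM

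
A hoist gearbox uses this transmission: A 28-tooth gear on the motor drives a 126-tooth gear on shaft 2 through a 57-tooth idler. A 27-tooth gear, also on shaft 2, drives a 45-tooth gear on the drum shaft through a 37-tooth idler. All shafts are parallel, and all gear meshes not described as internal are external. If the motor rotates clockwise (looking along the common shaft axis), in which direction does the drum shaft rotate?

clockwise

the motor → shaft 2: driver → idler → driven is 2 external meshes, 2 reversals → CW.
shaft 2 → the drum shaft: driver → idler → driven is 2 external meshes, 2 reversals → CW.
4 reversals in total — an even number — so the drum shaft turns the same way as the motor.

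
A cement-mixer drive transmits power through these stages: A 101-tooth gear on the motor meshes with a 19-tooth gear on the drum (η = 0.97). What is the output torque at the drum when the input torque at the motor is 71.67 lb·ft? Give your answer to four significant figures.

After the gear mesh (19/101): 71.67 × 0.18812 × 0.97 = 13.078 lb·ft

13.08 lb·ft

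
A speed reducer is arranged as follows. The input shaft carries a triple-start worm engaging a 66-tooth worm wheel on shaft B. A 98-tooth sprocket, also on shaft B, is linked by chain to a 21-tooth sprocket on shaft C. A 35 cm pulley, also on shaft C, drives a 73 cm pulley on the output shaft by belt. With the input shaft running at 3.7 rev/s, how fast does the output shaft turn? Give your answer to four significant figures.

0.3763 rev/s

Worm: ratio = 66/3 = 22, so shaft B turns at 3.7 / 22 = 0.16818 rev/s.
Chain: ratio = 21/98 = 0.21429, so shaft C turns at 0.16818 / 0.21429 = 0.78485 rev/s.
Belt: ratio = 73/35 = 2.0857, so the output shaft turns at 0.78485 / 2.0857 = 0.3763 rev/s.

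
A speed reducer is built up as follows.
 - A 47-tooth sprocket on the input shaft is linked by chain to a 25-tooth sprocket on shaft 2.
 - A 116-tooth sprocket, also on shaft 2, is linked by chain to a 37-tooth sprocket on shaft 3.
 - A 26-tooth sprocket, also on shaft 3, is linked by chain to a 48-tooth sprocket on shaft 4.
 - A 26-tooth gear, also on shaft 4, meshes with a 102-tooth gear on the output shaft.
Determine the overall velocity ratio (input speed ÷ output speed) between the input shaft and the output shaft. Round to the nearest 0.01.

1.23

Each stage contributes driven/driver: chain 25/47 = 0.53191, chain 37/116 = 0.31897, chain 48/26 = 1.8462, gear mesh 102/26 = 3.9231.
Overall: 0.53191 × 0.31897 × 1.8462 × 3.9231 = 1.2288.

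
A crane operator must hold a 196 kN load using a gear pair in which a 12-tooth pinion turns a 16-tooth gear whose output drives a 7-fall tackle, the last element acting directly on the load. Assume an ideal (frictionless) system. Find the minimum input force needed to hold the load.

21 kN

Gear pair MA = 16/12 = 1.3333.
Block-and-tackle MA = number of supporting rope parts = 7.
Combined ideal MA = 1.3333 × 7 = 9.3333.
Effort = load / MA = 196 / 9.3333 = 21 kN.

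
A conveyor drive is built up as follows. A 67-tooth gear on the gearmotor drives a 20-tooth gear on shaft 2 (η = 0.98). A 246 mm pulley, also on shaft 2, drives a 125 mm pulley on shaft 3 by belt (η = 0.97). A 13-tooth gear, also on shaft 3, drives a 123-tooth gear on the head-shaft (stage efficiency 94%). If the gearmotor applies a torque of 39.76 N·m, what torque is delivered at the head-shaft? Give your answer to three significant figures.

gear mesh 20/67 = 0.29851 → τ = 39.76·0.29851·0.98 = 11.631 N·m
belt 125/246 = 0.50813 → τ = 11.631·0.50813·0.97 = 5.7329 N·m
gear mesh 123/13 = 9.4615 → τ = 5.7329·9.4615·0.94 = 50.988 N·m

51.0 N·m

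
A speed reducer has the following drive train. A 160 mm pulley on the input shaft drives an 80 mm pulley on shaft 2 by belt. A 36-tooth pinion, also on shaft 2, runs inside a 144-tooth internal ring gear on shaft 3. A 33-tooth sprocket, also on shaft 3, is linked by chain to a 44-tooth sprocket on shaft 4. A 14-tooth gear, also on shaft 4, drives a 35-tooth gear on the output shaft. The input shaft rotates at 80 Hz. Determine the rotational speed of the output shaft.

Belt: ratio = 80/160 = 0.5, so shaft 2 turns at 80 / 0.5 = 160 Hz.
Internal gear: ratio = 144/36 = 4, so shaft 3 turns at 160 / 4 = 40 Hz.
Chain: ratio = 44/33 = 1.3333, so shaft 4 turns at 40 / 1.3333 = 30 Hz.
Gear mesh: ratio = 35/14 = 2.5, so the output shaft turns at 30 / 2.5 = 12 Hz.

12 Hz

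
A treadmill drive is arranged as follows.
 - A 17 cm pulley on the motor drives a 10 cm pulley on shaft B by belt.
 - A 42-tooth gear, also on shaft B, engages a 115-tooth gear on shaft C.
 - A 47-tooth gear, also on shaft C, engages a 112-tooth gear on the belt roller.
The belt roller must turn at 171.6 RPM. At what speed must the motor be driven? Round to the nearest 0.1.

Overall ratio R = 0.58824 × 2.7381 × 2.383 = 3.8381.
Required input speed = output speed × R = 171.6 × 3.8381 = 658.62 RPM.

658.6 RPM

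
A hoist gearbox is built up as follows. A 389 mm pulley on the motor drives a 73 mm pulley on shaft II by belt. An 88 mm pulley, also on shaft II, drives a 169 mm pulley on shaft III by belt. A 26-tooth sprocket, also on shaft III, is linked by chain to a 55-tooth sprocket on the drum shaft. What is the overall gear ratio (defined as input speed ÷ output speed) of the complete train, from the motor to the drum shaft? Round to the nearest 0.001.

Each stage contributes driven/driver: belt 73/389 = 0.18766, belt 169/88 = 1.9205, chain 55/26 = 2.1154.
Overall: 0.18766 × 1.9205 × 2.1154 = 0.76237.

0.762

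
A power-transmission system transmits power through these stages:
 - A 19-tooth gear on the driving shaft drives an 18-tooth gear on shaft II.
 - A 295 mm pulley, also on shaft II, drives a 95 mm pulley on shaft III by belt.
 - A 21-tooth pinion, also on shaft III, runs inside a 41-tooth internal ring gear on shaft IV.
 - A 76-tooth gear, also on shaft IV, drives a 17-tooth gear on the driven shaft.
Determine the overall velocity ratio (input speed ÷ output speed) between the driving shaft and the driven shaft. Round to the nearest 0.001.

Each stage contributes driven/driver: gear mesh 18/19 = 0.94737, belt 95/295 = 0.32203, internal gear 41/21 = 1.9524, gear mesh 17/76 = 0.22368.
Overall: 0.94737 × 0.32203 × 1.9524 × 0.22368 = 0.13324.

0.133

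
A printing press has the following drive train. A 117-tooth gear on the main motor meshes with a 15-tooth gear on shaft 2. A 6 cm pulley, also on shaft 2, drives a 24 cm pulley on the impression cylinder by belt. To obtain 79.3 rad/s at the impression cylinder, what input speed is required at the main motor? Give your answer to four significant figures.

40.67 rad/s

Overall ratio R = 0.12821 × 4 = 0.51282.
Required input speed = output speed × R = 79.3 × 0.51282 = 40.667 rad/s.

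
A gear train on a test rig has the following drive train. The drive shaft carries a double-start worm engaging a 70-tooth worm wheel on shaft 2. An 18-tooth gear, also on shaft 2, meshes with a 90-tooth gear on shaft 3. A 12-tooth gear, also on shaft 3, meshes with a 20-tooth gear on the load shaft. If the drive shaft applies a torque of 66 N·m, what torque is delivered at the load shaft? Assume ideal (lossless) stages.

worm 70/2 = 35 → τ = 66·35 = 2310 N·m
gear mesh 90/18 = 5 → τ = 2310·5 = 11550 N·m
gear mesh 20/12 = 1.6667 → τ = 11550·1.6667 = 19250 N·m

19250 N·m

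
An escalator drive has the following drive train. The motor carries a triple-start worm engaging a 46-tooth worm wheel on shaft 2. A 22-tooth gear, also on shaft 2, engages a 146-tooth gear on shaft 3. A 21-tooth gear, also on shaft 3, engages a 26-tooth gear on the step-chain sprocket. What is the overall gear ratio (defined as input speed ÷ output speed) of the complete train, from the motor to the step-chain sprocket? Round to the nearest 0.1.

126.0

Each stage contributes driven/driver: worm 46/3 = 15.333, gear mesh 146/22 = 6.6364, gear mesh 26/21 = 1.2381.
Overall: 15.333 × 6.6364 × 1.2381 = 125.99.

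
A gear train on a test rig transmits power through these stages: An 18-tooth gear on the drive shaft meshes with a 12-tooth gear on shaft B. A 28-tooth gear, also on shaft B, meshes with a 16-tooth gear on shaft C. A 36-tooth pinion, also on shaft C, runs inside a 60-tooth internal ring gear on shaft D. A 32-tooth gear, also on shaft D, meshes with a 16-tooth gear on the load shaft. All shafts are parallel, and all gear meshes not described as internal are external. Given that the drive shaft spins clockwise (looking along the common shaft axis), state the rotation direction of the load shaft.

counterclockwise

the drive shaft → shaft B: external mesh, 1 reversal → CCW.
shaft B → shaft C: external mesh, 1 reversal → CW.
shaft C → shaft D: internal mesh, same direction → CW.
shaft D → the load shaft: external mesh, 1 reversal → CCW.
3 reversals in total — an odd number — so the load shaft turns opposite to the drive shaft.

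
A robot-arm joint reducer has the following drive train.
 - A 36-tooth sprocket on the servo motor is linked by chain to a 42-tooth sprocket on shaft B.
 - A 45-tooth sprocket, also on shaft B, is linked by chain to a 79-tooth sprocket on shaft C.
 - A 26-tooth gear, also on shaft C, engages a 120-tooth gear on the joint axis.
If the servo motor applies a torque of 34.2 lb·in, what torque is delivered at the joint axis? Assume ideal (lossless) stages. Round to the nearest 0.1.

323.3 lb·in

chain 42/36 = 1.1667 → τ = 34.2·1.1667 = 39.9 lb·in
chain 79/45 = 1.7556 → τ = 39.9·1.7556 = 70.047 lb·in
gear mesh 120/26 = 4.6154 → τ = 70.047·4.6154 = 323.29 lb·in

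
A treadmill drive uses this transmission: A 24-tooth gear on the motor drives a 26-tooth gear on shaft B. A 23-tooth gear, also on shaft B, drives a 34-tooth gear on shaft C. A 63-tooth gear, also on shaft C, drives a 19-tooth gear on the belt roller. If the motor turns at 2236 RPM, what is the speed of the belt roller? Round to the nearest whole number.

gear mesh 26/24 = 1.0833 → 2236/1.0833 = 2064 RPM
gear mesh 34/23 = 1.4783 → 2064/1.4783 = 1396.2 RPM
gear mesh 19/63 = 0.30159 → 1396.2/0.30159 = 4629.6 RPM

4630 RPM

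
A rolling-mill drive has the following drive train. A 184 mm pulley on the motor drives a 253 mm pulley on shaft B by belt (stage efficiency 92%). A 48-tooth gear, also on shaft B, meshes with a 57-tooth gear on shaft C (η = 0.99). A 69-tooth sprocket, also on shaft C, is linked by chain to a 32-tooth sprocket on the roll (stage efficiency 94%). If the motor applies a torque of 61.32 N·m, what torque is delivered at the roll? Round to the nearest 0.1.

belt 253/184 = 1.375 → τ = 61.32·1.375·0.92 = 77.57 N·m
gear mesh 57/48 = 1.1875 → τ = 77.57·1.1875·0.99 = 91.193 N·m
chain 32/69 = 0.46377 → τ = 91.193·0.46377·0.94 = 39.755 N·m

39.8 N·m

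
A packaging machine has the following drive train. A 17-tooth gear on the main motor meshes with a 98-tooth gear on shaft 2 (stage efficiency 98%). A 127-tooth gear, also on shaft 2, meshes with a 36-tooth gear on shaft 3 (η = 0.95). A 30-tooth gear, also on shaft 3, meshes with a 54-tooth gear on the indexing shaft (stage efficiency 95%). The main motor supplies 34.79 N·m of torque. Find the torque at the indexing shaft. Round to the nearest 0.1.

Gear mesh: ratio = 98/17 = 5.7647; torque at shaft 2 = 34.79 × 5.7647 × 0.98 = 196.54 N·m.
Gear mesh: ratio = 36/127 = 0.28346; torque at shaft 3 = 196.54 × 0.28346 × 0.95 = 52.927 N·m.
Gear mesh: ratio = 54/30 = 1.8; torque at the indexing shaft = 52.927 × 1.8 × 0.95 = 90.506 N·m.

90.5 N·m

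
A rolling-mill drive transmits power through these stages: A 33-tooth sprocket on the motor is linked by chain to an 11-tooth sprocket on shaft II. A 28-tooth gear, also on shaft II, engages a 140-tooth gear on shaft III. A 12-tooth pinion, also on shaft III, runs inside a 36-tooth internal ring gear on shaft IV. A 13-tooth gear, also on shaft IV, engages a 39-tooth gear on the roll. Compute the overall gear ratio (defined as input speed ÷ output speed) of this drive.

15

Each stage contributes driven/driver: chain 11/33 = 0.33333, gear mesh 140/28 = 5, internal gear 36/12 = 3, gear mesh 39/13 = 3.
Overall: 0.33333 × 5 × 3 × 3 = 15.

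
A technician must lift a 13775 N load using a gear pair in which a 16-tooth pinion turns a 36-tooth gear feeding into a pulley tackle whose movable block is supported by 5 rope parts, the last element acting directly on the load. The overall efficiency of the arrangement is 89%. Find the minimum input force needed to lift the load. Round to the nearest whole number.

1376 N

Gear pair MA = 36/16 = 2.25.
Block-and-tackle MA = number of supporting rope parts = 5.
Combined ideal MA = 2.25 × 5 = 11.25.
Actual MA = 11.25 × 0.89 = 10.012.
Effort = load / actual MA = 13775 / 10.012 = 1375.8 N.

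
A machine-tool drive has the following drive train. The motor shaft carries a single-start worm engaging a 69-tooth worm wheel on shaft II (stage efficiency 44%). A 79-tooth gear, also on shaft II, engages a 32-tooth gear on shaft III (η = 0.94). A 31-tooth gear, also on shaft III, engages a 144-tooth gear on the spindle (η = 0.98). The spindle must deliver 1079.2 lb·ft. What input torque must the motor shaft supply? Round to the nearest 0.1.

Overall ratio R = 69 × 0.40506 × 4.6452 = 129.83; overall efficiency η = 0.44 × 0.94 × 0.98 = 0.4053.
Input torque = output torque / (R × η) = 1079.2 / (129.83 × 0.4053) = 20.508 lb·ft.

20.5 lb·ft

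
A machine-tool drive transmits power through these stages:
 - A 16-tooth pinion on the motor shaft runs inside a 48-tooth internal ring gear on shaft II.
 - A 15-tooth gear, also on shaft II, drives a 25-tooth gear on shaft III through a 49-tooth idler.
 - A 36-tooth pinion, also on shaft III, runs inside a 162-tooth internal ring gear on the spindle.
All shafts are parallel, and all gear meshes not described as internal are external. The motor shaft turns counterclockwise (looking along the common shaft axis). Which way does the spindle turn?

counterclockwise

the motor shaft → shaft II: internal mesh, same direction → CCW.
shaft II → shaft III: driver → idler → driven is 2 external meshes, 2 reversals → CCW.
shaft III → the spindle: internal mesh, same direction → CCW.
2 reversals in total — an even number — so the spindle turns the same way as the motor shaft.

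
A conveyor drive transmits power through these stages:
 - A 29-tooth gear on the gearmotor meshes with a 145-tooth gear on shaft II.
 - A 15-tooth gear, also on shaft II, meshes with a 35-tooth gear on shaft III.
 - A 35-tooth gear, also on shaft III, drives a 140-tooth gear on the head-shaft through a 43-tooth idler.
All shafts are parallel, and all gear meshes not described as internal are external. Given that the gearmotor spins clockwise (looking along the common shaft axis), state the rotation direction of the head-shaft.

the gearmotor → shaft II: external mesh, 1 reversal → CCW.
shaft II → shaft III: external mesh, 1 reversal → CW.
shaft III → the head-shaft: driver → idler → driven is 2 external meshes, 2 reversals → CW.
4 reversals in total — an even number — so the head-shaft turns the same way as the gearmotor.

clockwise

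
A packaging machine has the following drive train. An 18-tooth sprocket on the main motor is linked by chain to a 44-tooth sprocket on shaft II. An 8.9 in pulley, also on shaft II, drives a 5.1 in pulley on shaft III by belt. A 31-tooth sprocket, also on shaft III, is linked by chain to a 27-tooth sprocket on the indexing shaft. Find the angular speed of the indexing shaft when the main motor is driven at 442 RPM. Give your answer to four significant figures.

362.3 RPM

chain 44/18 = 2.4444 → 442/2.4444 = 180.82 RPM
belt 5.1/8.9 = 0.57303 → 180.82/0.57303 = 315.55 RPM
chain 27/31 = 0.87097 → 315.55/0.87097 = 362.29 RPM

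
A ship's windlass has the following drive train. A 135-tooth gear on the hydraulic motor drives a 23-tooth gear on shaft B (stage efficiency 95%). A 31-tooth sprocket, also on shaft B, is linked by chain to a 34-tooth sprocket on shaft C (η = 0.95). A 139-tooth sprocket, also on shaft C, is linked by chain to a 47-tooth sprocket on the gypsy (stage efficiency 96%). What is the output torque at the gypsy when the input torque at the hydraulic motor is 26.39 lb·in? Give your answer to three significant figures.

1.44 lb·in

gear mesh 23/135 = 0.17037 → τ = 26.39·0.17037·0.95 = 4.2713 lb·in
chain 34/31 = 1.0968 → τ = 4.2713·1.0968·0.95 = 4.4504 lb·in
chain 47/139 = 0.33813 → τ = 4.4504·0.33813·0.96 = 1.4446 lb·in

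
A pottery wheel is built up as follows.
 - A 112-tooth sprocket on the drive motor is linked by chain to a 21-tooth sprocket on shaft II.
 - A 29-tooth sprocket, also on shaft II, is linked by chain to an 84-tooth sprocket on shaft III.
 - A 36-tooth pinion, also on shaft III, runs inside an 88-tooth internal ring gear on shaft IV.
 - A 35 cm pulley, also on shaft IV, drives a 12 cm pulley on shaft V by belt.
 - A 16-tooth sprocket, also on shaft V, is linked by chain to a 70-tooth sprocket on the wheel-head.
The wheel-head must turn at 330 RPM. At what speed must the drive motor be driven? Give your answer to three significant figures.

Overall ratio R = 0.1875 × 2.8966 × 2.4444 × 0.34286 × 4.375 = 1.9914.
Required input speed = output speed × R = 330 × 1.9914 = 657.16 RPM.

657 RPM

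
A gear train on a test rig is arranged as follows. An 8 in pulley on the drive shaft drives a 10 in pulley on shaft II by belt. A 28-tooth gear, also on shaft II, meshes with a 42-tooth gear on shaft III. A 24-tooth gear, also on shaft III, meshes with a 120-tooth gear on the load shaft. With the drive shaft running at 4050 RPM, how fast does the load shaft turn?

432 RPM

belt 10/8 = 1.25 → 4050/1.25 = 3240 RPM
gear mesh 42/28 = 1.5 → 3240/1.5 = 2160 RPM
gear mesh 120/24 = 5 → 2160/5 = 432 RPM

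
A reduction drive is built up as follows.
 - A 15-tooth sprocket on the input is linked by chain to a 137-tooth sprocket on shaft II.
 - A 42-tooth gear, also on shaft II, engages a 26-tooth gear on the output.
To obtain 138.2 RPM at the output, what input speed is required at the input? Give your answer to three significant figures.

Overall ratio R = 9.1333 × 0.61905 = 5.654.
Required input speed = output speed × R = 138.2 × 5.654 = 781.38 RPM.

781 RPM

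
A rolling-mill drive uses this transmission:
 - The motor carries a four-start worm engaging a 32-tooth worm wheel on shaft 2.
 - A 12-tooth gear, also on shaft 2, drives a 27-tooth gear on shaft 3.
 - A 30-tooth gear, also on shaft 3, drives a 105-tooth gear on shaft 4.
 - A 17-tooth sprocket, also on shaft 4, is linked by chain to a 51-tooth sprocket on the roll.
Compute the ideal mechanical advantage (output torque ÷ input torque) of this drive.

Each stage contributes driven/driver: worm 32/4 = 8, gear mesh 27/12 = 2.25, gear mesh 105/30 = 3.5, chain 51/17 = 3.
Overall: 8 × 2.25 × 3.5 × 3 = 189.

189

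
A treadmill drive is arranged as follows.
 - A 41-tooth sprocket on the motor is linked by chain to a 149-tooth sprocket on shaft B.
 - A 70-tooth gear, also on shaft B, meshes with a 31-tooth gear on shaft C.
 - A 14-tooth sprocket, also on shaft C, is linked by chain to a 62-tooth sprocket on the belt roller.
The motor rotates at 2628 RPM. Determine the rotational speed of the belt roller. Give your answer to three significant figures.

chain 149/41 = 3.6341 → 2628/3.6341 = 723.14 RPM
gear mesh 31/70 = 0.44286 → 723.14/0.44286 = 1632.9 RPM
chain 62/14 = 4.4286 → 1632.9/4.4286 = 368.72 RPM

369 RPM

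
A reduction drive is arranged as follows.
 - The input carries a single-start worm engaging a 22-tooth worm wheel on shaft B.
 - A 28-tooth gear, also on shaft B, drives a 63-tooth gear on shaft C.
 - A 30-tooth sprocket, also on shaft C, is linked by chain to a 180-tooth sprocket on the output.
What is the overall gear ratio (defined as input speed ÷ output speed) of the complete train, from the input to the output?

297

Each stage contributes driven/driver: worm 22/1 = 22, gear mesh 63/28 = 2.25, chain 180/30 = 6.
Overall: 22 × 2.25 × 6 = 297.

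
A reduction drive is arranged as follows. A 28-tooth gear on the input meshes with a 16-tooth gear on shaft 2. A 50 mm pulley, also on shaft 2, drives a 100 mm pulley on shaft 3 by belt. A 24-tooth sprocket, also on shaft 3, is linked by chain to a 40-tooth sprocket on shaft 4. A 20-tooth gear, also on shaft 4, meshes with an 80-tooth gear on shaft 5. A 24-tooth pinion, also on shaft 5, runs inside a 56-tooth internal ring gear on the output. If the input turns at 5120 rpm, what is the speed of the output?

Gear mesh: ratio = 16/28 = 0.57143, so shaft 2 turns at 5120 / 0.57143 = 8960 rpm.
Belt: ratio = 100/50 = 2, so shaft 3 turns at 8960 / 2 = 4480 rpm.
Chain: ratio = 40/24 = 1.6667, so shaft 4 turns at 4480 / 1.6667 = 2688 rpm.
Gear mesh: ratio = 80/20 = 4, so shaft 5 turns at 2688 / 4 = 672 rpm.
Internal gear: ratio = 56/24 = 2.3333, so the output turns at 672 / 2.3333 = 288 rpm.

288 rpm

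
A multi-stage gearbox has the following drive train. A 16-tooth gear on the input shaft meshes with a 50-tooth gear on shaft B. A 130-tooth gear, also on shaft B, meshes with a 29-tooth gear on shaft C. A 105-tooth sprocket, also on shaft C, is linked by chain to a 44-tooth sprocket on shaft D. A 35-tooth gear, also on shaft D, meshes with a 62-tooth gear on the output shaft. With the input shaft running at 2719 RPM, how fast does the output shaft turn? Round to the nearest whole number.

5254 RPM

Gear mesh: ratio = 50/16 = 3.125, so shaft B turns at 2719 / 3.125 = 870.08 RPM.
Gear mesh: ratio = 29/130 = 0.22308, so shaft C turns at 870.08 / 0.22308 = 3900.4 RPM.
Chain: ratio = 44/105 = 0.41905, so shaft D turns at 3900.4 / 0.41905 = 9307.7 RPM.
Gear mesh: ratio = 62/35 = 1.7714, so the output shaft turns at 9307.7 / 1.7714 = 5254.3 RPM.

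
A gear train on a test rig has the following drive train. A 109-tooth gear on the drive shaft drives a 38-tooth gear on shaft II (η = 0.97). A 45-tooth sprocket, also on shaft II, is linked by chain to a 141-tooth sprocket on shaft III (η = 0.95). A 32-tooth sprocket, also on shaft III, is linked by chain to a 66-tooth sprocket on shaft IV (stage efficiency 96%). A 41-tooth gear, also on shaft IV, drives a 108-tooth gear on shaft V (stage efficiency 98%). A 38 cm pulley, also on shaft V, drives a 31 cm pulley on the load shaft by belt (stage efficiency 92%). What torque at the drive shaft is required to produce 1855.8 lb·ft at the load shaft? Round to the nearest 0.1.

Overall ratio R = 0.34862 × 3.1333 × 2.0625 × 2.6341 × 0.81579 = 4.8415; overall efficiency η = 0.97 × 0.95 × 0.96 × 0.98 × 0.92 = 0.7976.
Input torque = output torque / (R × η) = 1855.8 / (4.8415 × 0.7976) = 480.59 lb·ft.

480.6 lb·ft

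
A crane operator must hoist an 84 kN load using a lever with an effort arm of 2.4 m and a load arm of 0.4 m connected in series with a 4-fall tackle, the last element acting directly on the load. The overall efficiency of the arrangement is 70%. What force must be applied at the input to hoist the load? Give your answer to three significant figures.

5.00 kN

Lever MA = effort arm / load arm = 2.4/0.4 = 6.
Block-and-tackle MA = number of supporting rope parts = 4.
Combined ideal MA = 6 × 4 = 24.
Actual MA = 24 × 0.70 = 16.8.
Effort = load / actual MA = 84 / 16.8 = 5 kN.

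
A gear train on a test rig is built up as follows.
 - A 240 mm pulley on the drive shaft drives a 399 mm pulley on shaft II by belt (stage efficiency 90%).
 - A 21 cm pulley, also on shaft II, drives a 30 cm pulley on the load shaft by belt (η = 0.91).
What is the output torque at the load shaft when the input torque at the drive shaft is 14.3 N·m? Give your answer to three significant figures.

27.8 N·m

Belt: ratio = 399/240 = 1.6625; torque at shaft II = 14.3 × 1.6625 × 0.90 = 21.396 N·m.
Belt: ratio = 30/21 = 1.4286; torque at the load shaft = 21.396 × 1.4286 × 0.91 = 27.815 N·m.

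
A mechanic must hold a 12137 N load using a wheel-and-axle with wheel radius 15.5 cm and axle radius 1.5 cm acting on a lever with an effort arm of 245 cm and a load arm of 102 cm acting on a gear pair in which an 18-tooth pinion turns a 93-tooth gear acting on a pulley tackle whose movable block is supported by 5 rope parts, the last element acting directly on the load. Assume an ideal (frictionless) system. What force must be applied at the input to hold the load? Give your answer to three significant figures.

Wheel-and-axle MA = R/r = 15.5/1.5 = 10.333.
Lever MA = effort arm / load arm = 245/102 = 2.402.
Gear pair MA = 93/18 = 5.1667.
Block-and-tackle MA = number of supporting rope parts = 5.
Combined ideal MA = 10.333 × 2.402 × 5.1667 × 5 = 641.19.
Effort = load / MA = 12137 / 641.19 = 18.929 N.

18.9 N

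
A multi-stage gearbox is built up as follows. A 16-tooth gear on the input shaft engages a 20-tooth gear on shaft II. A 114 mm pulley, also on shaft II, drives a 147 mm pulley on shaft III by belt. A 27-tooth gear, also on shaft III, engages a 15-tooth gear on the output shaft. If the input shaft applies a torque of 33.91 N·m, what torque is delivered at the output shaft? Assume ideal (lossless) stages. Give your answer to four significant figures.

gear mesh 20/16 = 1.25 → τ = 33.91·1.25 = 42.387 N·m
belt 147/114 = 1.2895 → τ = 42.387·1.2895 = 54.658 N·m
gear mesh 15/27 = 0.55556 → τ = 54.658·0.55556 = 30.365 N·m

30.37 N·m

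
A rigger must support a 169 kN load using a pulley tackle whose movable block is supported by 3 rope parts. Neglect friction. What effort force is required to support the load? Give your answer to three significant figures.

Block-and-tackle MA = number of supporting rope parts = 3.
Effort = load / MA = 169 / 3 = 56.333 kN.

56.3 kN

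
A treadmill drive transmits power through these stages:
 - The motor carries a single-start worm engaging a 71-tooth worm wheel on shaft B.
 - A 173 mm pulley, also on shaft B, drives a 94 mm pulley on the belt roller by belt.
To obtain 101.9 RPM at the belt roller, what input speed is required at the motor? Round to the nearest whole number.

3931 RPM

Overall ratio R = 71 × 0.54335 = 38.578.
Required input speed = output speed × R = 101.9 × 38.578 = 3931.1 RPM.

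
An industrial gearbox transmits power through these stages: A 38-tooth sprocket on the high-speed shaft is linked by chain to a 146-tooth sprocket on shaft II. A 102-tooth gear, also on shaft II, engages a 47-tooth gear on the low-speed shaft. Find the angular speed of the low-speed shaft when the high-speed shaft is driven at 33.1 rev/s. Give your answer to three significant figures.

chain 146/38 = 3.8421 → 33.1/3.8421 = 8.6151 rev/s
gear mesh 47/102 = 0.46078 → 8.6151/0.46078 = 18.697 rev/s

18.7 rev/s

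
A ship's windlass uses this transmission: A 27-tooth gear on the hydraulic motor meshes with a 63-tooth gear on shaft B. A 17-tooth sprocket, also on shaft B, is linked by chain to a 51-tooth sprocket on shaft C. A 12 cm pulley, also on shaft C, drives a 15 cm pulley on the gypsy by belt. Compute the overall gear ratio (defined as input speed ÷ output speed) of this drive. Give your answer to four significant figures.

Each stage contributes driven/driver: gear mesh 63/27 = 2.3333, chain 51/17 = 3, belt 15/12 = 1.25.
Overall: 2.3333 × 3 × 1.25 = 8.75.

8.750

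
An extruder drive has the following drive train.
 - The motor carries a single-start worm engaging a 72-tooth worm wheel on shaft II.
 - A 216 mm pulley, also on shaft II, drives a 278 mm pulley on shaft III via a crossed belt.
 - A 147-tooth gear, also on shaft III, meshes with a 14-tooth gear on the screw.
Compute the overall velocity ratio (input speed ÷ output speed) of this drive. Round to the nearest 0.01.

8.83

Each stage contributes driven/driver: worm 72/1 = 72, belt 278/216 = 1.287, gear mesh 14/147 = 0.095238.
Overall: 72 × 1.287 × 0.095238 = 8.8254.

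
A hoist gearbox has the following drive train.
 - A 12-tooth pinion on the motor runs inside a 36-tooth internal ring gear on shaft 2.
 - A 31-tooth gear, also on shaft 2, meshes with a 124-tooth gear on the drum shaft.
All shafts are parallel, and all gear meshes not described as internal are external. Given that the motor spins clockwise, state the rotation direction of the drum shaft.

counterclockwise

the motor → shaft 2: internal mesh, same direction → CW.
shaft 2 → the drum shaft: external mesh, 1 reversal → CCW.
1 reversal in total — an odd number — so the drum shaft turns opposite to the motor.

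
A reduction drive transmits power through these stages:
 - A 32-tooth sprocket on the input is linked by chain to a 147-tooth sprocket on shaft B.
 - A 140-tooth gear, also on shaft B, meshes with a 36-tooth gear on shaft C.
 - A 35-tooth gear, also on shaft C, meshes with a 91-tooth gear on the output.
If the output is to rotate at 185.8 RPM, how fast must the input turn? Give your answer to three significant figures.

571 RPM

Overall ratio R = 4.5938 × 0.25714 × 2.6 = 3.0713.
Required input speed = output speed × R = 185.8 × 3.0713 = 570.64 RPM.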